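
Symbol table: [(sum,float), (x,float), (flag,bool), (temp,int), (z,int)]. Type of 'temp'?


Lookup 'temp' → type int


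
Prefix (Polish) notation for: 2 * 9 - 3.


left-to-right (same/higher precedence on left): tree is (- (* 2 9) 3)
Prefix: - * 2 9 3


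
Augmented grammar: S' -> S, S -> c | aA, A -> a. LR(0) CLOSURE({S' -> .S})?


Start: S' -> .S
For each item with dot before a nonterminal B, add B -> .γ for every B-production
Closure: [S' -> .S, S -> .c, S -> .aA]


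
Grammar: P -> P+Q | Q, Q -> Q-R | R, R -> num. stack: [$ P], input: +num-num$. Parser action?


shift '+' to continue P -> P+Q
Action: shift


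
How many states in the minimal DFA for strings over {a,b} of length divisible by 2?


Track length mod 2: states 0..1, accept at 0
Minimal DFA: 2 states


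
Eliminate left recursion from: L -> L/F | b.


Left-recursive alternatives: L/F; non-recursive: b
Introduce L': L -> bL', L' -> /FL' | ε


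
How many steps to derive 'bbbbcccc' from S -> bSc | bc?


Derivation: S => bSc => bbScc => bbbSccc => bbbbcccc
Steps: 4


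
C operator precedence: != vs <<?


'<<' is shift (level 8); '!=' is equality (level 6)
Higher level binds tighter
'<<' has higher precedence than '!='


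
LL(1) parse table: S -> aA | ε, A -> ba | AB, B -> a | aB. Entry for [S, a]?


For [S, a]: 'a' ∈ FIRST(aA)
Entry: S -> aA


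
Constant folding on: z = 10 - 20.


10 - 20 = -10 at compile time
Optimized: z = -10


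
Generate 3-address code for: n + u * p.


Break into single-operator statements:
t1 = u * p
t2 = n + t1


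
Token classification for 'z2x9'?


Pattern: letter/underscore followed by alphanumerics, not a keyword
Type: IDENTIFIER


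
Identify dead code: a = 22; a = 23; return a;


first assignment to a is overwritten before any read
Dead: 'a = 22'


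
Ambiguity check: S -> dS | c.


right-linear, alternatives start with distinct terminals 'd' vs 'c': unique leftmost derivation
Unambiguous


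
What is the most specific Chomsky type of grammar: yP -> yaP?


LHS has context (more than one symbol) and |LHS| ≤ |RHS|
Classification: Type 1 (Context-Sensitive)


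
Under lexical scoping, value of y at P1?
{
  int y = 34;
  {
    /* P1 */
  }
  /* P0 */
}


P1's block does not declare y; resolves to the enclosing declaration at depth 0
y = 34


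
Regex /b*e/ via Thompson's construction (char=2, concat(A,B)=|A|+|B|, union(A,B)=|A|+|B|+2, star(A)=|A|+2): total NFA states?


Syntax tree has 2 char leaf(s), 0 union(s), 1 star(s)
chars contribute 2×2 = 4; each union adds +2; each star adds +2
Total: 4 + 0 + 2 = 6 states


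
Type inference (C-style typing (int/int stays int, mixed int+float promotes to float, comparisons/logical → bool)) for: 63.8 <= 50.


Operand types: float <= int
Rule: comparison yields bool
Result type: bool


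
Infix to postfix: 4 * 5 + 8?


Left to right (same or higher precedence on left)
Postfix: 4 5 * 8 +


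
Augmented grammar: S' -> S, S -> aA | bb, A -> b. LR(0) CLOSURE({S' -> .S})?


Start: S' -> .S
For each item with dot before a nonterminal B, add B -> .γ for every B-production
Closure: [S' -> .S, S -> .aA, S -> .bb]


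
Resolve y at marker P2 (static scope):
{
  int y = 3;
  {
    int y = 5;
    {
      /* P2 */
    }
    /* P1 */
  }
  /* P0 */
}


P2's block does not declare y; resolves to the enclosing declaration at depth 1
y = 5


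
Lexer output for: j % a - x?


Scan left to right, longest-match per lexeme
Tokens: ID(j), OP(%), ID(a), OP(-), ID(x)


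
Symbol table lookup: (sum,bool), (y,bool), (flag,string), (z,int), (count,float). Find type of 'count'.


Lookup 'count' → type float


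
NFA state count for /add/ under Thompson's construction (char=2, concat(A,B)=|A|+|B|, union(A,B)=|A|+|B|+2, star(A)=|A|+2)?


Syntax tree has 3 char leaf(s), 0 union(s), 0 star(s)
chars contribute 3×2 = 6; each union adds +2; each star adds +2
Total: 6 + 0 + 0 = 6 states


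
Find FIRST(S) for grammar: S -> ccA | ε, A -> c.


Per alternative of S: FIRST(ccA) = {c}; FIRST(ε) = {ε}
FIRST(S) = {c, ε}


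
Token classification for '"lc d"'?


Pattern: double-quoted sequence
Type: STRING_LITERAL


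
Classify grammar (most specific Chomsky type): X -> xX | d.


Right-linear: every RHS is a terminal or a terminal followed by one nonterminal
Classification: Type 3 (Regular)


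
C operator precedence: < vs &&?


'<' is relational (level 7); '&&' is logical AND (level 2)
Higher level binds tighter
'<' has higher precedence than '&&'


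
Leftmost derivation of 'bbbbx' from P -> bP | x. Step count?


Derivation: P => bP => bbP => bbbP => bbbbP => bbbbx
Steps: 5


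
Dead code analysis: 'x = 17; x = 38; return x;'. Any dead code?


first assignment to x is overwritten before any read
Dead: 'x = 17'


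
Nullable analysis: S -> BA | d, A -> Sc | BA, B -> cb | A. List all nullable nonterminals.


A nonterminal is nullable iff some alternative derives ε (directly, or every symbol in it is nullable)
Nullable: {}


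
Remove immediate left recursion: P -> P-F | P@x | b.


Left-recursive alternatives: P-F, P@x; non-recursive: b
Introduce P': P -> bP', P' -> -FP' | @xP' | ε


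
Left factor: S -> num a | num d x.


Common prefix: 'num'
Factored: S -> num S', S' -> a | d x


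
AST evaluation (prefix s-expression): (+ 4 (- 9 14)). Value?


Evaluate inner: (- 9 14) = -5
Evaluate root: (+ 4 -5) = -1
Result: -1


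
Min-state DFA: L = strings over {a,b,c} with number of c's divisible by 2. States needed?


Track (count of c) mod 2: states 0..1, accept at 0
Minimal DFA: 2 states


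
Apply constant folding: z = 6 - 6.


6 - 6 = 0 at compile time
Optimized: z = 0


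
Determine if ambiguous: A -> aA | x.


right-linear, alternatives start with distinct terminals 'a' vs 'x': unique leftmost derivation
Unambiguous


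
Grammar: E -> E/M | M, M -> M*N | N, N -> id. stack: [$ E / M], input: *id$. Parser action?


'*' can extend M; shift to build M -> M*N
Action: shift


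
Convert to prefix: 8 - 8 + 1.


left-to-right (same/higher precedence on left): tree is (+ (- 8 8) 1)
Prefix: + - 8 8 1


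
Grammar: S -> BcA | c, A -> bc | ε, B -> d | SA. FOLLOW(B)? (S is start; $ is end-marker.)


$ ∈ FOLLOW(S). For each A -> αBβ: add FIRST(β)\{ε} to FOLLOW(B); if β nullable, add FOLLOW(A).
FOLLOW(B) = {c}


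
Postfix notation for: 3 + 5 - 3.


Left to right (same or higher precedence on left)
Postfix: 3 5 + 3 -


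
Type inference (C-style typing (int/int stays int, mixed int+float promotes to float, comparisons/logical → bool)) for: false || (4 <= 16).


Operand types: bool || bool
Rule: logical operators take bool operands and yield bool
Result type: bool


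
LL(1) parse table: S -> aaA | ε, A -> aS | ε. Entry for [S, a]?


For [S, a]: 'a' ∈ FIRST(aaA)
Entry: S -> aaA


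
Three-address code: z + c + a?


Break into single-operator statements:
t1 = z + c
t2 = t1 + a


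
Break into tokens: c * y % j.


Scan left to right, longest-match per lexeme
Tokens: ID(c), OP(*), ID(y), OP(%), ID(j)


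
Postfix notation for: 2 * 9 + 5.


Left to right (same or higher precedence on left)
Postfix: 2 9 * 5 +


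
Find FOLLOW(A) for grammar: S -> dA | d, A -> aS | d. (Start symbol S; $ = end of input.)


$ ∈ FOLLOW(S). For each A -> αBβ: add FIRST(β)\{ε} to FOLLOW(B); if β nullable, add FOLLOW(A).
FOLLOW(A) = {$}


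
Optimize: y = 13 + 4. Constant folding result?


13 + 4 = 17 at compile time
Optimized: y = 17


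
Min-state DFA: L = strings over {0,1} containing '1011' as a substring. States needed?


KMP-style automaton: 4 progress states + 1 absorbing accept = 5
Minimal DFA: 5 states


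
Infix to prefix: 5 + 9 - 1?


left-to-right (same/higher precedence on left): tree is (- (+ 5 9) 1)
Prefix: - + 5 9 1


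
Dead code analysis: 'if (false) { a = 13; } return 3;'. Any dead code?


condition is constant false, so the whole block is unreachable
Dead: 'if (false) { a = 13; }'


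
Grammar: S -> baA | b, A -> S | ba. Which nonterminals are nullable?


A nonterminal is nullable iff some alternative derives ε (directly, or every symbol in it is nullable)
Nullable: {}


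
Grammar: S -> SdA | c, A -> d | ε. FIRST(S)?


Per alternative of S: FIRST(SdA) = {c}; FIRST(c) = {c}
FIRST(S) = {c}


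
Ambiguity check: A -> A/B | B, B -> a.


precedence layered via separate nonterminal B: deterministic
Unambiguous


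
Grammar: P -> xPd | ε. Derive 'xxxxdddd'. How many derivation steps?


Derivation: P => xPd => xxPdd => xxxPddd => xxxxPdddd => xxxxdddd
Steps: 5


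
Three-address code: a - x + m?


Break into single-operator statements:
t1 = a - x
t2 = t1 + m


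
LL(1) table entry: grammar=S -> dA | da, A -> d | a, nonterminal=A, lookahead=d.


For [A, d]: 'd' ∈ FIRST(d)
Entry: A -> d


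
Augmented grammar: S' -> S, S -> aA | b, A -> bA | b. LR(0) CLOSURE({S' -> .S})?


Start: S' -> .S
For each item with dot before a nonterminal B, add B -> .γ for every B-production
Closure: [S' -> .S, S -> .aA, S -> .b]


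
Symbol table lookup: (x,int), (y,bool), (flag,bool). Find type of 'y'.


Lookup 'y' → type bool


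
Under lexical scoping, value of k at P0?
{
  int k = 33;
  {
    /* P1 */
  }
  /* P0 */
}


k declared in the same block as P0
k = 33


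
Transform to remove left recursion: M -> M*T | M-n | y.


Left-recursive alternatives: M*T, M-n; non-recursive: y
Introduce M': M -> yM', M' -> *TM' | -nM' | ε


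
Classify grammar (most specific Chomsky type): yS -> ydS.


LHS has context (more than one symbol) and |LHS| ≤ |RHS|
Classification: Type 1 (Context-Sensitive)


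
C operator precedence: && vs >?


'>' is relational (level 7); '&&' is logical AND (level 2)
Higher level binds tighter
'>' has higher precedence than '&&'


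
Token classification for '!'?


Pattern: operator symbol
Type: OPERATOR


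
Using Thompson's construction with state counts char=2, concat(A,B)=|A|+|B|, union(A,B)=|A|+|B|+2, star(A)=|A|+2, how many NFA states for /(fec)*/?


Syntax tree has 3 char leaf(s), 0 union(s), 1 star(s)
chars contribute 3×2 = 6; each union adds +2; each star adds +2
Total: 6 + 0 + 2 = 8 states


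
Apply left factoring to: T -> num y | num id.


Common prefix: 'num'
Factored: T -> num T', T' -> y | id


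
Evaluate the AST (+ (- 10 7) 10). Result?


Evaluate inner: (- 10 7) = 3
Evaluate root: (+ 3 10) = 13
Result: 13


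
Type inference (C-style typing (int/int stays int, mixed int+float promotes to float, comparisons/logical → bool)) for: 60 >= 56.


Operand types: int >= int
Rule: comparison yields bool
Result type: bool


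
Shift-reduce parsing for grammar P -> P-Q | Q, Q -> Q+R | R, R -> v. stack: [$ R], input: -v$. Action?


'R' (not preceded by Q+) is the handle for Q -> R
Action: reduce (Q -> R)


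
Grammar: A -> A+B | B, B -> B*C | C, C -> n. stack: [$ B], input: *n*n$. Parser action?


shift '*' to continue B -> B*C
Action: shift


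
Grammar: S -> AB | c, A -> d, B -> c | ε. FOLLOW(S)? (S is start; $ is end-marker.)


$ ∈ FOLLOW(S). For each A -> αBβ: add FIRST(β)\{ε} to FOLLOW(B); if β nullable, add FOLLOW(A).
FOLLOW(S) = {$}


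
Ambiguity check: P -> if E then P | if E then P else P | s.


dangling else: 'if E then if E then s else s' parses two ways
Ambiguous


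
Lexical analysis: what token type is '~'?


Pattern: operator symbol
Type: OPERATOR


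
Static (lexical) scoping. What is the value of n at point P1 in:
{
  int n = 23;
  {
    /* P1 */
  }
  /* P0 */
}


P1's block does not declare n; resolves to the enclosing declaration at depth 0
n = 23


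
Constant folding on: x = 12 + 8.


12 + 8 = 20 at compile time
Optimized: x = 20


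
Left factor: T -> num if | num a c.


Common prefix: 'num'
Factored: T -> num T', T' -> if | a c


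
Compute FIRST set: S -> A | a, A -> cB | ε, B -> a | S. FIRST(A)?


Per alternative of A: FIRST(cB) = {c}; FIRST(ε) = {ε}
FIRST(A) = {c, ε}


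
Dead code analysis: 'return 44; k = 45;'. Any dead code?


statement follows a return and is unreachable
Dead: 'k = 45'


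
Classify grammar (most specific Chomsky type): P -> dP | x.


Right-linear: every RHS is a terminal or a terminal followed by one nonterminal
Classification: Type 3 (Regular)


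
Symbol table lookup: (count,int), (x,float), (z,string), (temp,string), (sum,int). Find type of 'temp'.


Lookup 'temp' → type string


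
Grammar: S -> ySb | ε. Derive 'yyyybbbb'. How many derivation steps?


Derivation: S => ySb => yySbb => yyySbbb => yyyySbbbb => yyyybbbb
Steps: 5


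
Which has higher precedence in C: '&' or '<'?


'<' is relational (level 7); '&' is bitwise AND (level 5)
Higher level binds tighter
'<' has higher precedence than '&'


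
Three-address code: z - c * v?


Break into single-operator statements:
t1 = c * v
t2 = z - t1


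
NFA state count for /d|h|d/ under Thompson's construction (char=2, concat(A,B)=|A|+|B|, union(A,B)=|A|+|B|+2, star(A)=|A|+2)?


Syntax tree has 3 char leaf(s), 2 union(s), 0 star(s)
chars contribute 3×2 = 6; each union adds +2; each star adds +2
Total: 6 + 4 + 0 = 10 states


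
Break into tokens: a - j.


Scan left to right, longest-match per lexeme
Tokens: ID(a), OP(-), ID(j)


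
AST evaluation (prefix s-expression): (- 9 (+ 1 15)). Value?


Evaluate inner: (+ 1 15) = 16
Evaluate root: (- 9 16) = -7
Result: -7


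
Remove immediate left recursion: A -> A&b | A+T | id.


Left-recursive alternatives: A&b, A+T; non-recursive: id
Introduce A': A -> idA', A' -> &bA' | +TA' | ε


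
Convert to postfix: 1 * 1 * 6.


Left to right (same or higher precedence on left)
Postfix: 1 1 * 6 *


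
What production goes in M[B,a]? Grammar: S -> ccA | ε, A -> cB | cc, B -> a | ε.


For [B, a]: 'a' ∈ FIRST(a)
Entry: B -> a


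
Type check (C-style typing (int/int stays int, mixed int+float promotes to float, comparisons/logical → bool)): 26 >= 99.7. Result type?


Operand types: int >= float
Rule: comparison yields bool
Result type: bool


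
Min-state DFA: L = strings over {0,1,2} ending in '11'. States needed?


Track the longest suffix of input matching a prefix of '11': 3 classes (prefixes of length 0..2)
Minimal DFA: 3 states


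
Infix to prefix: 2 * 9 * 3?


left-to-right (same/higher precedence on left): tree is (* (* 2 9) 3)
Prefix: * * 2 9 3


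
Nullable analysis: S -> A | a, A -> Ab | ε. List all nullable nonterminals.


A nonterminal is nullable iff some alternative derives ε (directly, or every symbol in it is nullable)
Nullable: {A, S}


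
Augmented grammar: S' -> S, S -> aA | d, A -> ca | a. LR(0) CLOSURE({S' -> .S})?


Start: S' -> .S
For each item with dot before a nonterminal B, add B -> .γ for every B-production
Closure: [S' -> .S, S -> .aA, S -> .d]


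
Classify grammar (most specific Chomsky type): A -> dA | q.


Right-linear: every RHS is a terminal or a terminal followed by one nonterminal
Classification: Type 3 (Regular)


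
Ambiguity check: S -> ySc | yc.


balanced y^n…c^n: each string has a unique parse
Unambiguous


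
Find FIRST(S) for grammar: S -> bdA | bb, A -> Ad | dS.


Per alternative of S: FIRST(bdA) = {b}; FIRST(bb) = {b}
FIRST(S) = {b}


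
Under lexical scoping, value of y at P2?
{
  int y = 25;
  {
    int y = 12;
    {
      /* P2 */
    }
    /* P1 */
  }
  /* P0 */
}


P2's block does not declare y; resolves to the enclosing declaration at depth 1
y = 12


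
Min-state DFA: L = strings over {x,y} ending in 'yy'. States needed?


Track the longest suffix of input matching a prefix of 'yy': 3 classes (prefixes of length 0..2)
Minimal DFA: 3 states


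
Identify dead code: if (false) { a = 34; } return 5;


condition is constant false, so the whole block is unreachable
Dead: 'if (false) { a = 34; }'


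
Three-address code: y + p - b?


Break into single-operator statements:
t1 = y + p
t2 = t1 - b


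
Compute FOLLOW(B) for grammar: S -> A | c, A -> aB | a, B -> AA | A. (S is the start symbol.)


$ ∈ FOLLOW(S). For each A -> αBβ: add FIRST(β)\{ε} to FOLLOW(B); if β nullable, add FOLLOW(A).
FOLLOW(B) = {$, a}


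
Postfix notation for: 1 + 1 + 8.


Left to right (same or higher precedence on left)
Postfix: 1 1 + 8 +


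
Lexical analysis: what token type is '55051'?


Pattern: digits only
Type: INTEGER_LITERAL


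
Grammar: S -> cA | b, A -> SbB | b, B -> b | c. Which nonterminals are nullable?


A nonterminal is nullable iff some alternative derives ε (directly, or every symbol in it is nullable)
Nullable: {}


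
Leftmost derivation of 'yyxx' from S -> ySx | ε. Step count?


Derivation: S => ySx => yySxx => yyxx
Steps: 3


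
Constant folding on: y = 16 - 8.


16 - 8 = 8 at compile time
Optimized: y = 8


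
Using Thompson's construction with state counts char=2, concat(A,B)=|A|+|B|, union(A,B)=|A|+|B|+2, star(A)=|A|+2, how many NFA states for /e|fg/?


Syntax tree has 3 char leaf(s), 1 union(s), 0 star(s)
chars contribute 3×2 = 6; each union adds +2; each star adds +2
Total: 6 + 2 + 0 = 8 states


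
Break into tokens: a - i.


Scan left to right, longest-match per lexeme
Tokens: ID(a), OP(-), ID(i)


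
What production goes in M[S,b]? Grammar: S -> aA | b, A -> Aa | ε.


For [S, b]: 'b' ∈ FIRST(b)
Entry: S -> b


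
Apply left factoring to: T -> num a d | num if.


Common prefix: 'num'
Factored: T -> num T', T' -> a d | if


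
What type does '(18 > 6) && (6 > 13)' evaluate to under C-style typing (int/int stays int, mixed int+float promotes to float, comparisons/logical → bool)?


Operand types: bool && bool
Rule: logical operators take bool operands and yield bool
Result type: bool


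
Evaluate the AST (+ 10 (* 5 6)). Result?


Evaluate inner: (* 5 6) = 30
Evaluate root: (+ 10 30) = 40
Result: 40


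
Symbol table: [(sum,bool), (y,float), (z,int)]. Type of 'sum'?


Lookup 'sum' → type bool


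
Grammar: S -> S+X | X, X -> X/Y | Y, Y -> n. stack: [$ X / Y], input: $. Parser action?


handle 'X/Y' on top
Action: reduce (X -> X/Y)


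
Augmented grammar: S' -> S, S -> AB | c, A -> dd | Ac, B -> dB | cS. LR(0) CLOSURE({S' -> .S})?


Start: S' -> .S
For each item with dot before a nonterminal B, add B -> .γ for every B-production
Closure: [S' -> .S, S -> .AB, S -> .c, A -> .dd, A -> .Ac]


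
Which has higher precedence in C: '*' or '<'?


'*' is multiplicative (level 10); '<' is relational (level 7)
Higher level binds tighter
'*' has higher precedence than '<'


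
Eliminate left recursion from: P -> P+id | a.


Left-recursive alternatives: P+id; non-recursive: a
Introduce P': P -> aP', P' -> +idP' | ε


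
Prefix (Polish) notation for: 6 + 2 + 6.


left-to-right (same/higher precedence on left): tree is (+ (+ 6 2) 6)
Prefix: + + 6 2 6


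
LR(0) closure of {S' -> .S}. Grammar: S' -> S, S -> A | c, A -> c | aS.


Start: S' -> .S
For each item with dot before a nonterminal B, add B -> .γ for every B-production
Closure: [S' -> .S, S -> .A, S -> .c, A -> .c, A -> .aS]


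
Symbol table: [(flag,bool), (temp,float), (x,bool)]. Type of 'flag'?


Lookup 'flag' → type bool


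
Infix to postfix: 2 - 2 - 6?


Left to right (same or higher precedence on left)
Postfix: 2 2 - 6 -


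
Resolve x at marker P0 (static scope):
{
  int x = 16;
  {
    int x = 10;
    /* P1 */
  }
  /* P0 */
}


x declared in the same block as P0
x = 16


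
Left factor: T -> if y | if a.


Common prefix: 'if'
Factored: T -> if T', T' -> y | a


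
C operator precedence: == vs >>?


'>>' is shift (level 8); '==' is equality (level 6)
Higher level binds tighter
'>>' has higher precedence than '=='


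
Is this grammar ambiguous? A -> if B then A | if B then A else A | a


dangling else: 'if B then if B then a else a' parses two ways
Ambiguous


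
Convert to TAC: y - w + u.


Break into single-operator statements:
t1 = y - w
t2 = t1 + u


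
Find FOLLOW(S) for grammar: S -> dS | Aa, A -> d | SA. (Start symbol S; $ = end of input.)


$ ∈ FOLLOW(S). For each A -> αBβ: add FIRST(β)\{ε} to FOLLOW(B); if β nullable, add FOLLOW(A).
FOLLOW(S) = {$, d}


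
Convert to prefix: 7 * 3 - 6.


left-to-right (same/higher precedence on left): tree is (- (* 7 3) 6)
Prefix: - * 7 3 6


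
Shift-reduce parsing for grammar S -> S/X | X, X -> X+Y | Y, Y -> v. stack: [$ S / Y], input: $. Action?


'Y' (not preceded by X+) is the handle for X -> Y
Action: reduce (X -> Y)


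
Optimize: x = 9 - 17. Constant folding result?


9 - 17 = -8 at compile time
Optimized: x = -8


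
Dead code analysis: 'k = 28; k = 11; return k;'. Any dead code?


first assignment to k is overwritten before any read
Dead: 'k = 28'


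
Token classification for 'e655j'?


Pattern: letter/underscore followed by alphanumerics, not a keyword
Type: IDENTIFIER


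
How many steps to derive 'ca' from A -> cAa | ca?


Derivation: A => ca
Steps: 1


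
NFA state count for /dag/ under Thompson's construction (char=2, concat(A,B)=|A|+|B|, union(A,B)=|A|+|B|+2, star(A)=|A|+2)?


Syntax tree has 3 char leaf(s), 0 union(s), 0 star(s)
chars contribute 3×2 = 6; each union adds +2; each star adds +2
Total: 6 + 0 + 0 = 6 states


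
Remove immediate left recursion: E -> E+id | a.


Left-recursive alternatives: E+id; non-recursive: a
Introduce E': E -> aE', E' -> +idE' | ε


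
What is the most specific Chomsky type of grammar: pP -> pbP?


LHS has context (more than one symbol) and |LHS| ≤ |RHS|
Classification: Type 1 (Context-Sensitive)


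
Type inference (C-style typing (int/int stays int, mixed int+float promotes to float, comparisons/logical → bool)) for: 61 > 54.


Operand types: int > int
Rule: comparison yields bool
Result type: bool


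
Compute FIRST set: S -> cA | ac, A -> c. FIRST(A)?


Per alternative of A: FIRST(c) = {c}
FIRST(A) = {c}


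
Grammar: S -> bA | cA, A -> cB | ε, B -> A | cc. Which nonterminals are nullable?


A nonterminal is nullable iff some alternative derives ε (directly, or every symbol in it is nullable)
Nullable: {A, B}


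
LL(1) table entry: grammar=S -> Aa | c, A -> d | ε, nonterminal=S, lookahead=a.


For [S, a]: 'a' ∈ FIRST(Aa)
Entry: S -> Aa


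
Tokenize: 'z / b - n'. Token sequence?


Scan left to right, longest-match per lexeme
Tokens: ID(z), OP(/), ID(b), OP(-), ID(n)


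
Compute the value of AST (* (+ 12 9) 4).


Evaluate inner: (+ 12 9) = 21
Evaluate root: (* 21 4) = 84
Result: 84


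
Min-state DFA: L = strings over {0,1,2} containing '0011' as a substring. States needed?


KMP-style automaton: 4 progress states + 1 absorbing accept = 5
Minimal DFA: 5 states


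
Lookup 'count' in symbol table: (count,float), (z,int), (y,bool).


Lookup 'count' → type float


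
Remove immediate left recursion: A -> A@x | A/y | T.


Left-recursive alternatives: A@x, A/y; non-recursive: T
Introduce A': A -> TA', A' -> @xA' | /yA' | ε


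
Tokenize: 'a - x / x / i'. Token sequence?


Scan left to right, longest-match per lexeme
Tokens: ID(a), OP(-), ID(x), OP(/), ID(x), OP(/), ID(i)


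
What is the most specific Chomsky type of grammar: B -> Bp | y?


Left-linear: every RHS is a terminal or one nonterminal followed by a terminal
Classification: Type 3 (Regular)


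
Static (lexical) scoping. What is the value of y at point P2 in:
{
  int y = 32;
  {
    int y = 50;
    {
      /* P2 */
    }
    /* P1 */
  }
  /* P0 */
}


P2's block does not declare y; resolves to the enclosing declaration at depth 1
y = 50


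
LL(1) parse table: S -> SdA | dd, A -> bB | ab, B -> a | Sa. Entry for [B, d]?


For [B, d]: 'd' ∈ FIRST(Sa)
Entry: B -> Sa


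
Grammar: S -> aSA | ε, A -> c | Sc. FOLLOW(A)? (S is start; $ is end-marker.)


$ ∈ FOLLOW(S). For each A -> αBβ: add FIRST(β)\{ε} to FOLLOW(B); if β nullable, add FOLLOW(A).
FOLLOW(A) = {$, a, c}


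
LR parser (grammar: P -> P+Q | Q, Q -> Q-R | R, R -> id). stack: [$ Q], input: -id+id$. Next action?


shift '-' to continue Q -> Q-R
Action: shift


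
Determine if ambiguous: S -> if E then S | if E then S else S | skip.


dangling else: 'if E then if E then skip else skip' parses two ways
Ambiguous


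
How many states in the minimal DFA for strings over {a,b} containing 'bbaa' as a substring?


KMP-style automaton: 4 progress states + 1 absorbing accept = 5
Minimal DFA: 5 states


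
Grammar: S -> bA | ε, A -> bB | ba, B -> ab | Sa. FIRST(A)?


Per alternative of A: FIRST(bB) = {b}; FIRST(ba) = {b}
FIRST(A) = {b}


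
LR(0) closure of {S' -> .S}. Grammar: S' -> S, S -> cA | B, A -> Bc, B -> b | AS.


Start: S' -> .S
For each item with dot before a nonterminal B, add B -> .γ for every B-production
Closure: [S' -> .S, S -> .cA, S -> .B, B -> .b, B -> .AS, A -> .Bc]


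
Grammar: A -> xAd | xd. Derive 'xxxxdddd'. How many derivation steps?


Derivation: A => xAd => xxAdd => xxxAddd => xxxxdddd
Steps: 4


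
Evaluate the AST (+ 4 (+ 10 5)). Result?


Evaluate inner: (+ 10 5) = 15
Evaluate root: (+ 4 15) = 19
Result: 19


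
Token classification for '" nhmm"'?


Pattern: double-quoted sequence
Type: STRING_LITERAL


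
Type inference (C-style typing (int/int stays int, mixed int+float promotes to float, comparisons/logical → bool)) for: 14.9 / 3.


Operand types: float / int
Rule: mixed int/float promotes to float; int/int stays int
Result type: float


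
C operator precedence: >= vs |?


'>=' is relational (level 7); '|' is bitwise OR (level 3)
Higher level binds tighter
'>=' has higher precedence than '|'


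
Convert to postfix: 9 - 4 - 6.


Left to right (same or higher precedence on left)
Postfix: 9 4 - 6 -


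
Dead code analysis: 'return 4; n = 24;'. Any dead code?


statement follows a return and is unreachable
Dead: 'n = 24'


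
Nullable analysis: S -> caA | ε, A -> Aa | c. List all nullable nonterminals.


A nonterminal is nullable iff some alternative derives ε (directly, or every symbol in it is nullable)
Nullable: {S}


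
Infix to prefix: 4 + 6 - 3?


left-to-right (same/higher precedence on left): tree is (- (+ 4 6) 3)
Prefix: - + 4 6 3


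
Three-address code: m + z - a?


Break into single-operator statements:
t1 = m + z
t2 = t1 - a


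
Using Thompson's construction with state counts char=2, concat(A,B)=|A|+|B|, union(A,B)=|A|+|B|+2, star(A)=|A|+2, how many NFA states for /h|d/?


Syntax tree has 2 char leaf(s), 1 union(s), 0 star(s)
chars contribute 2×2 = 4; each union adds +2; each star adds +2
Total: 4 + 2 + 0 = 6 states


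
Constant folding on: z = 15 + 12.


15 + 12 = 27 at compile time
Optimized: z = 27


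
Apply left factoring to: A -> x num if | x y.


Common prefix: 'x'
Factored: A -> x A', A' -> num if | y


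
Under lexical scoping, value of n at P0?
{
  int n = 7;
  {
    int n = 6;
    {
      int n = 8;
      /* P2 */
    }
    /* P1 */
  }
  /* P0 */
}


n declared in the same block as P0
n = 7


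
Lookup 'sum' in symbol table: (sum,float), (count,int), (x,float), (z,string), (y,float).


Lookup 'sum' → type float


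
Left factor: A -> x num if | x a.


Common prefix: 'x'
Factored: A -> x A', A' -> num if | a


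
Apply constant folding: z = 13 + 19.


13 + 19 = 32 at compile time
Optimized: z = 32


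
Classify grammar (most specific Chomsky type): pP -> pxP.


LHS has context (more than one symbol) and |LHS| ≤ |RHS|
Classification: Type 1 (Context-Sensitive)


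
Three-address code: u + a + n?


Break into single-operator statements:
t1 = u + a
t2 = t1 + n


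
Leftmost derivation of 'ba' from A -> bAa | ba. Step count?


Derivation: A => ba
Steps: 1


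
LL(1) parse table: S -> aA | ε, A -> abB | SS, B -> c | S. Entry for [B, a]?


For [B, a]: 'a' ∈ FIRST(S)
Entry: B -> S


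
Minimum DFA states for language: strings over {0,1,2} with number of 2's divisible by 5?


Track (count of 2) mod 5: states 0..4, accept at 0
Minimal DFA: 5 states


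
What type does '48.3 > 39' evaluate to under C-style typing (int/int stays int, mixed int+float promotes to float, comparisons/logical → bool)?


Operand types: float > int
Rule: comparison yields bool
Result type: bool


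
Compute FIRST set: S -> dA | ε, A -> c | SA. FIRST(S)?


Per alternative of S: FIRST(dA) = {d}; FIRST(ε) = {ε}
FIRST(S) = {d, ε}


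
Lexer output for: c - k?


Scan left to right, longest-match per lexeme
Tokens: ID(c), OP(-), ID(k)


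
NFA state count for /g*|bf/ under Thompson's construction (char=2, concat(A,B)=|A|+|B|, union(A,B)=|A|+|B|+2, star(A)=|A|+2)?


Syntax tree has 3 char leaf(s), 1 union(s), 1 star(s)
chars contribute 3×2 = 6; each union adds +2; each star adds +2
Total: 6 + 2 + 2 = 10 states


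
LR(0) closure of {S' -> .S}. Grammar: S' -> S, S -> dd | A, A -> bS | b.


Start: S' -> .S
For each item with dot before a nonterminal B, add B -> .γ for every B-production
Closure: [S' -> .S, S -> .dd, S -> .A, A -> .bS, A -> .b]


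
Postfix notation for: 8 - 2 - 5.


Left to right (same or higher precedence on left)
Postfix: 8 2 - 5 -


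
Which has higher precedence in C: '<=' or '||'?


'<=' is relational (level 7); '||' is logical OR (level 1)
Higher level binds tighter
'<=' has higher precedence than '||'


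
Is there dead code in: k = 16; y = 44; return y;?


k is assigned but never read
Dead: 'k = 16'


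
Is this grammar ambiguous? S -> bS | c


right-linear, alternatives start with distinct terminals 'b' vs 'c': unique leftmost derivation
Unambiguous


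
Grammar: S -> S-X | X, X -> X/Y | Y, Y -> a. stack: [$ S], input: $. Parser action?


start symbol S on stack, input exhausted
Action: accept


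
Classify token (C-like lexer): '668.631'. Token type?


Pattern: digits with a decimal point
Type: FLOAT_LITERAL


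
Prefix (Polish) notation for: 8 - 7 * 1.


'*' binds tighter: tree is (- 8 (* 7 1))
Prefix: - 8 * 7 1


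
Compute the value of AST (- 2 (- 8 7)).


Evaluate inner: (- 8 7) = 1
Evaluate root: (- 2 1) = 1
Result: 1


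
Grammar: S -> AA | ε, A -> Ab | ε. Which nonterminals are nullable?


A nonterminal is nullable iff some alternative derives ε (directly, or every symbol in it is nullable)
Nullable: {A, S}


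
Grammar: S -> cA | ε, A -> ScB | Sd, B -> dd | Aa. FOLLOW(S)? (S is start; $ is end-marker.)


$ ∈ FOLLOW(S). For each A -> αBβ: add FIRST(β)\{ε} to FOLLOW(B); if β nullable, add FOLLOW(A).
FOLLOW(S) = {$, c, d}


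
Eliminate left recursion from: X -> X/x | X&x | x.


Left-recursive alternatives: X/x, X&x; non-recursive: x
Introduce X': X -> xX', X' -> /xX' | &xX' | ε


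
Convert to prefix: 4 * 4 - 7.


left-to-right (same/higher precedence on left): tree is (- (* 4 4) 7)
Prefix: - * 4 4 7


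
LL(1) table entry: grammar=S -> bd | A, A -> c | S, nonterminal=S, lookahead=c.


For [S, c]: 'c' ∈ FIRST(A)
Entry: S -> A


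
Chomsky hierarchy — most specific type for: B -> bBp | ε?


Single nonterminal LHS, but b^n p^n is not regular
Classification: Type 2 (Context-Free)


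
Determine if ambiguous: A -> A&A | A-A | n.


'n&n-n' has two parse trees (no precedence encoded between & and -)
Ambiguous


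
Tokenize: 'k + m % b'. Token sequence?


Scan left to right, longest-match per lexeme
Tokens: ID(k), OP(+), ID(m), OP(%), ID(b)


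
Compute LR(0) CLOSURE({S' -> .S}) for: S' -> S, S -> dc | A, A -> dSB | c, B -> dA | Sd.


Start: S' -> .S
For each item with dot before a nonterminal B, add B -> .γ for every B-production
Closure: [S' -> .S, S -> .dc, S -> .A, A -> .dSB, A -> .c]


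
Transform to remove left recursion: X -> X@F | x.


Left-recursive alternatives: X@F; non-recursive: x
Introduce X': X -> xX', X' -> @FX' | ε


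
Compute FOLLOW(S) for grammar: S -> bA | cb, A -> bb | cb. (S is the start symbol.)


$ ∈ FOLLOW(S). For each A -> αBβ: add FIRST(β)\{ε} to FOLLOW(B); if β nullable, add FOLLOW(A).
FOLLOW(S) = {$}


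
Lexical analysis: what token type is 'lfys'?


Pattern: letter/underscore followed by alphanumerics, not a keyword
Type: IDENTIFIER


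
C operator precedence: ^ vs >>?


'>>' is shift (level 8); '^' is bitwise XOR (level 4)
Higher level binds tighter
'>>' has higher precedence than '^'


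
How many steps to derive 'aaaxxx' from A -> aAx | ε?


Derivation: A => aAx => aaAxx => aaaAxxx => aaaxxx
Steps: 4


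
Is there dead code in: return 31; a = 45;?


statement follows a return and is unreachable
Dead: 'a = 45'


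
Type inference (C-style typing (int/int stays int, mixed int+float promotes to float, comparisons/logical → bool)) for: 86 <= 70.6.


Operand types: int <= float
Rule: comparison yields bool
Result type: bool


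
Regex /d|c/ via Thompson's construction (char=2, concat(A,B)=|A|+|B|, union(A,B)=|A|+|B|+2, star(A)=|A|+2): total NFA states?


Syntax tree has 2 char leaf(s), 1 union(s), 0 star(s)
chars contribute 2×2 = 4; each union adds +2; each star adds +2
Total: 4 + 2 + 0 = 6 states


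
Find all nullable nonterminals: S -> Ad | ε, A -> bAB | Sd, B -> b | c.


A nonterminal is nullable iff some alternative derives ε (directly, or every symbol in it is nullable)
Nullable: {S}


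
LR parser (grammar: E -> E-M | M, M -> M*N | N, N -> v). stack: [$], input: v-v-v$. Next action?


no handle on stack; shift 'v'
Action: shift


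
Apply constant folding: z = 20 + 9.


20 + 9 = 29 at compile time
Optimized: z = 29


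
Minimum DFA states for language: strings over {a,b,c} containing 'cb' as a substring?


KMP-style automaton: 2 progress states + 1 absorbing accept = 3
Minimal DFA: 3 states


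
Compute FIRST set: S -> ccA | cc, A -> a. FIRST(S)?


Per alternative of S: FIRST(ccA) = {c}; FIRST(cc) = {c}
FIRST(S) = {c}


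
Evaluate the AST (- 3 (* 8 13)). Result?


Evaluate inner: (* 8 13) = 104
Evaluate root: (- 3 104) = -101
Result: -101


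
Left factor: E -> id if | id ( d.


Common prefix: 'id'
Factored: E -> id E', E' -> if | ( d


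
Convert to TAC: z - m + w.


Break into single-operator statements:
t1 = z - m
t2 = t1 + w


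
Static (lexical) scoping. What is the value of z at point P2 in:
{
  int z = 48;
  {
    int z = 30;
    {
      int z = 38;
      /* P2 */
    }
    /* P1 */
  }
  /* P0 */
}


z declared in the same block as P2
z = 38


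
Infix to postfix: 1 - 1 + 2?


Left to right (same or higher precedence on left)
Postfix: 1 1 - 2 +


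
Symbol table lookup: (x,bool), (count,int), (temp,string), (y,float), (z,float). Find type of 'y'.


Lookup 'y' → type float


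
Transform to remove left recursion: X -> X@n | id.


Left-recursive alternatives: X@n; non-recursive: id
Introduce X': X -> idX', X' -> @nX' | ε


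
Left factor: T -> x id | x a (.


Common prefix: 'x'
Factored: T -> x T', T' -> id | a (


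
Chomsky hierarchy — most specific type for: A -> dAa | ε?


Single nonterminal LHS, but d^n a^n is not regular
Classification: Type 2 (Context-Free)


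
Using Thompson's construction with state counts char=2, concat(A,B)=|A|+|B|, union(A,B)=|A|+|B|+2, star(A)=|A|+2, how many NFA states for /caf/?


Syntax tree has 3 char leaf(s), 0 union(s), 0 star(s)
chars contribute 3×2 = 6; each union adds +2; each star adds +2
Total: 6 + 0 + 0 = 6 states


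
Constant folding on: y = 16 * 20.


16 * 20 = 320 at compile time
Optimized: y = 320


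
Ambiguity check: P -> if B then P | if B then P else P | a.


dangling else: 'if B then if B then a else a' parses two ways
Ambiguous


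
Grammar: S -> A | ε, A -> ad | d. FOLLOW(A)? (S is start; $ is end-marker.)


$ ∈ FOLLOW(S). For each A -> αBβ: add FIRST(β)\{ε} to FOLLOW(B); if β nullable, add FOLLOW(A).
FOLLOW(A) = {$}


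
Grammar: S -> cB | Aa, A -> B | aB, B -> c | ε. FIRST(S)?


Per alternative of S: FIRST(cB) = {c}; FIRST(Aa) = {a, c}
FIRST(S) = {a, c}


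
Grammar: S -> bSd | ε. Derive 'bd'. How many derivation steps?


Derivation: S => bSd => bd
Steps: 2


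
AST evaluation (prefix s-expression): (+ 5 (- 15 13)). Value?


Evaluate inner: (- 15 13) = 2
Evaluate root: (+ 5 2) = 7
Result: 7


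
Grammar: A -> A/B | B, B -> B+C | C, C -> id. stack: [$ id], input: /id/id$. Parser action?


'id' on top is the handle for C -> id
Action: reduce (C -> id)


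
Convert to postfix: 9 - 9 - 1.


Left to right (same or higher precedence on left)
Postfix: 9 9 - 1 -


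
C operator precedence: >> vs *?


'*' is multiplicative (level 10); '>>' is shift (level 8)
Higher level binds tighter
'*' has higher precedence than '>>'


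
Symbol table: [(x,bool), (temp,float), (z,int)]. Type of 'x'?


Lookup 'x' → type bool


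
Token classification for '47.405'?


Pattern: digits with a decimal point
Type: FLOAT_LITERAL


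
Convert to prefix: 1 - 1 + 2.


left-to-right (same/higher precedence on left): tree is (+ (- 1 1) 2)
Prefix: + - 1 1 2


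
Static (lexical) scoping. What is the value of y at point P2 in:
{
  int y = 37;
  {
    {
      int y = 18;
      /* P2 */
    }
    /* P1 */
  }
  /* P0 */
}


y declared in the same block as P2
y = 18


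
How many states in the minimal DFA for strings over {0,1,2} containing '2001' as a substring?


KMP-style automaton: 4 progress states + 1 absorbing accept = 5
Minimal DFA: 5 states


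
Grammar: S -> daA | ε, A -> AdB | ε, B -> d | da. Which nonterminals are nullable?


A nonterminal is nullable iff some alternative derives ε (directly, or every symbol in it is nullable)
Nullable: {A, S}


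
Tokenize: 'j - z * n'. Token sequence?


Scan left to right, longest-match per lexeme
Tokens: ID(j), OP(-), ID(z), OP(*), ID(n)


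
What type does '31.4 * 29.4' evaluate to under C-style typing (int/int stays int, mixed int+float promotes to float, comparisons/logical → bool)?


Operand types: float * float
Rule: mixed int/float promotes to float; int/int stays int
Result type: float


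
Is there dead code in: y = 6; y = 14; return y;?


first assignment to y is overwritten before any read
Dead: 'y = 6'


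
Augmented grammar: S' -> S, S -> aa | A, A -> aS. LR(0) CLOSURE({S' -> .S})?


Start: S' -> .S
For each item with dot before a nonterminal B, add B -> .γ for every B-production
Closure: [S' -> .S, S -> .aa, S -> .A, A -> .aS]


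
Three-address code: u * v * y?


Break into single-operator statements:
t1 = u * v
t2 = t1 * y


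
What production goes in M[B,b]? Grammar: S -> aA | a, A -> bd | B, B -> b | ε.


For [B, b]: 'b' ∈ FIRST(b)
Entry: B -> b


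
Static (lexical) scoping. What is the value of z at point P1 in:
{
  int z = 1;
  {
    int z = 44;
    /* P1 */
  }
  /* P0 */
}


z declared in the same block as P1
z = 44
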